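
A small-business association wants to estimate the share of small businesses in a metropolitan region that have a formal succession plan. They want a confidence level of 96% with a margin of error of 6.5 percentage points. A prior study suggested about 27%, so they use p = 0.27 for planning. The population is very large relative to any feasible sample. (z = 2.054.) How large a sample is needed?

197

With p = 0.27, p(1−p) = 0.1971.
n = z²·p(1−p)/E² = 2.054² × 0.1971 / 0.065² = 4.2189 × 0.1971 / 0.004225 ≈ 196.82.
Rounding up gives n = 197.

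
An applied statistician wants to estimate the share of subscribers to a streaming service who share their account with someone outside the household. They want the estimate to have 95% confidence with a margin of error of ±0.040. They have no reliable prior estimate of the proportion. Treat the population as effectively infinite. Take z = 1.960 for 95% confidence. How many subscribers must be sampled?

601

With no prior estimate, use p = 0.5, giving p(1−p) = 0.25.
n = z²·p(1−p)/E² = 1.960² × 0.2500 / 0.040² = 3.8416 × 0.2500 / 0.001600 ≈ 600.25.
Rounding up gives n = 601.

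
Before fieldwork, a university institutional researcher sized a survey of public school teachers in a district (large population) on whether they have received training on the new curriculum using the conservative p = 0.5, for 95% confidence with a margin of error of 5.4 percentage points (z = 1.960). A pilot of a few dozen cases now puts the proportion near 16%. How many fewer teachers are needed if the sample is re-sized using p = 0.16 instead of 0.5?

Conservative (p = 0.5): n = 1.960² × 0.25 / 0.054² ≈ 329.36 → 330.
Using p = 0.16: p(1−p) = 0.1344, so n = 1.960² × 0.1344 / 0.054² ≈ 177.06 → 178.
Reduction: 330 − 178 = 152.

152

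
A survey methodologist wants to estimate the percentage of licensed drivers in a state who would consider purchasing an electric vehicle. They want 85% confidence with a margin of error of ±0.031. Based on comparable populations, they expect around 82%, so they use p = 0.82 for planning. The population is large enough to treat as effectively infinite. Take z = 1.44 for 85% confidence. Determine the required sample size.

With p = 0.82, p(1−p) = 0.1476.
n = z²·p(1−p)/E² = 1.44² × 0.1476 / 0.031² = 2.0736 × 0.1476 / 0.000961 ≈ 318.48.
Rounding up gives n = 319.

319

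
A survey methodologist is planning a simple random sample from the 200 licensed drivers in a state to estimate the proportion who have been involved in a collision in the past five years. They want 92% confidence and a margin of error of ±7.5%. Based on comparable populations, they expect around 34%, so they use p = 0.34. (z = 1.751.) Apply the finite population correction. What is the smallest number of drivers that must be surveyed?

77

Unadjusted: n₀ = 1.751² × 0.34 × 0.66 / 0.075² ≈ 122.31, so n₀ = 123.
Finite population correction with N = 200: n = n₀ / (1 + (n₀−1)/N) = 123 / (1 + 122/200) = 123 / 1.6100 ≈ 76.40.
Rounding up, n = 77.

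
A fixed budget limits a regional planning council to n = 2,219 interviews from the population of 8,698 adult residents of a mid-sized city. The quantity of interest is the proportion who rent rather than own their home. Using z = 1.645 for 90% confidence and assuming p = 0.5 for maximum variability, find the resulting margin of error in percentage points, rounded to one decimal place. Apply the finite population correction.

1.5

Finite-population factor: (N−n)/(N−1) = (8698−2219)/(8698−1) = 0.7450.
SE(p̂) = √[p(1−p)/n · (N−n)/(N−1)] = √[0.2500/2219 × 0.7450] = 0.00916.
E = z × SE = 1.645 × 0.00916 = 0.01507 ≈ 1.5 percentage points.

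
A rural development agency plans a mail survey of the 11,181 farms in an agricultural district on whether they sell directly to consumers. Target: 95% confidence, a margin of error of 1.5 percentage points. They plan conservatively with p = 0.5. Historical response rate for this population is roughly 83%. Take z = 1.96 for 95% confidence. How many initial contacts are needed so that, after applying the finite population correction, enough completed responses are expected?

3723

Completed interviews needed (unadjusted): n₀ = 1.96² × 0.2500 / 0.015² ≈ 4268.44 → 4269.
FPC for N = 11,181: n = 4269 / (1 + 4268/11181) = 4269 / 1.3817 ≈ 3089.63 → 3090.
At an 83% response rate, contacts needed = 3090 / 0.83 ≈ 3722.89 → 3723.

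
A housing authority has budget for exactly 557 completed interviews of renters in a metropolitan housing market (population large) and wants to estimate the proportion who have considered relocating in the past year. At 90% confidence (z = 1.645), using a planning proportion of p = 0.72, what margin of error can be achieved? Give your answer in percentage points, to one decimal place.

3.1

SE(p̂) = √[p(1−p)/n] = √[0.2016/557] = 0.01902.
E = z × SE = 1.645 × 0.01902 = 0.03130, or 3.1 percentage points.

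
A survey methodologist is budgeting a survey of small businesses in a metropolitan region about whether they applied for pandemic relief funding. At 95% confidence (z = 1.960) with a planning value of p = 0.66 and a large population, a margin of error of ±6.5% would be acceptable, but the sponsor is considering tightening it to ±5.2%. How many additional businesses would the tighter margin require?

114

At ±6.5%: n = 1.960² × 0.2244 / 0.065² ≈ 204.04 → 205.
At ±5.2%: n = 1.960² × 0.2244 / 0.052² ≈ 318.81 → 319.
Additional respondents: 319 − 205 = 114.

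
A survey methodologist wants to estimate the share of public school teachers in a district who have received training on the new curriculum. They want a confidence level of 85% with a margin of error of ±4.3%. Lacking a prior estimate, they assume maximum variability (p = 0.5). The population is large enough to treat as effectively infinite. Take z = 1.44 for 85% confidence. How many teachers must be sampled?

With p = 0.5, p(1−p) = 0.25.
n = z²·p(1−p)/E² = 1.44² × 0.2500 / 0.043² = 2.0736 × 0.2500 / 0.001849 ≈ 280.37.
Rounding up gives n = 281.

281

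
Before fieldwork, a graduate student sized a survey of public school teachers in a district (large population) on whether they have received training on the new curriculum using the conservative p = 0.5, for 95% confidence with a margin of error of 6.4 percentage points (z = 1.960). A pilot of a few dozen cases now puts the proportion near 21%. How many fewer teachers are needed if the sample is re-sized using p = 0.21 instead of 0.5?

Conservative (p = 0.5): n = 1.960² × 0.25 / 0.064² ≈ 234.47 → 235.
Using p = 0.21: p(1−p) = 0.1659, so n = 1.960² × 0.1659 / 0.064² ≈ 155.60 → 156.
Reduction: 235 − 156 = 79.

79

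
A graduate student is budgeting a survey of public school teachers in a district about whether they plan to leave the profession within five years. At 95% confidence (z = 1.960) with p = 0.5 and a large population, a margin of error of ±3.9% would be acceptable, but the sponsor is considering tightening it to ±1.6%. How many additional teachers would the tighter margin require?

At ±3.9%: n = 1.960² × 0.2500 / 0.039² ≈ 631.43 → 632.
At ±1.6%: n = 1.960² × 0.2500 / 0.016² ≈ 3751.56 → 3752.
Additional respondents: 3752 − 632 = 3120.

3120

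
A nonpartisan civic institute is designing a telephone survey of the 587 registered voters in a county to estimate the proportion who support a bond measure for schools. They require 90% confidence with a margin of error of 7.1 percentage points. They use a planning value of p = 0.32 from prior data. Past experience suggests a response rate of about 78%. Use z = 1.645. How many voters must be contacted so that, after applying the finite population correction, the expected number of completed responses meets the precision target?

126

Completed interviews needed (unadjusted): n₀ = 1.645² × 0.2176 / 0.071² ≈ 116.81 → 117.
FPC for N = 587: n = 117 / (1 + 116/587) = 117 / 1.1976 ≈ 97.69 → 98.
At a 78% response rate, contacts needed = 98 / 0.78 ≈ 125.64 → 126.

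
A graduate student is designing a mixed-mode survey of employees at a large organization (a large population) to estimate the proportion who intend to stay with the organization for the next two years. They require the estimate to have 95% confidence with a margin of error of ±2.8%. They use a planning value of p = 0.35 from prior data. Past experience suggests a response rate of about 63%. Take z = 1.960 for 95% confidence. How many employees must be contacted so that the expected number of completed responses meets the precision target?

1770

Completed interviews needed: n₀ = 1.960² × 0.2275 / 0.028² ≈ 1114.75 → 1115.
At a 63% response rate, contacts needed = 1115 / 0.63 ≈ 1769.84 → 1770.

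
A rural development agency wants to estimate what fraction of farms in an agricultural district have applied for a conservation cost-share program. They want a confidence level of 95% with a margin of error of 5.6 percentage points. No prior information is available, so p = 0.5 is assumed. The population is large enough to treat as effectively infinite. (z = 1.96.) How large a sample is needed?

307

With p = 0.5, p(1−p) = 0.25.
n = z²·p(1−p)/E² = 1.96² × 0.2500 / 0.056² = 3.8416 × 0.2500 / 0.003136 ≈ 306.25.
Rounding up gives n = 307.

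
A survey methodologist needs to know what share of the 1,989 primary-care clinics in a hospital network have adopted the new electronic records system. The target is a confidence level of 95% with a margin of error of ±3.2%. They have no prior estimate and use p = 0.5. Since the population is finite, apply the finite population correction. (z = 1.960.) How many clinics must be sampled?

Unadjusted: n₀ = 1.960² × 0.50 × 0.50 / 0.032² ≈ 937.89, so n₀ = 938.
Finite population correction with N = 1,989: n = n₀ / (1 + (n₀−1)/N) = 938 / (1 + 937/1989) = 938 / 1.4711 ≈ 637.62.
Rounding up, n = 638.

638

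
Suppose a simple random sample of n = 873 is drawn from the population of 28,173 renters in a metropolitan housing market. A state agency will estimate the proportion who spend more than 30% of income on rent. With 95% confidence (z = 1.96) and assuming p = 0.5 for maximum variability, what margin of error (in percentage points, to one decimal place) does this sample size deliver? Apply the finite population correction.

Finite-population factor: (N−n)/(N−1) = (28173−873)/(28173−1) = 0.9690.
SE(p̂) = √[p(1−p)/n · (N−n)/(N−1)] = √[0.2500/873 × 0.9690] = 0.01666.
E = z × SE = 1.96 × 0.01666 = 0.03265 ≈ 3.3 percentage points.

3.3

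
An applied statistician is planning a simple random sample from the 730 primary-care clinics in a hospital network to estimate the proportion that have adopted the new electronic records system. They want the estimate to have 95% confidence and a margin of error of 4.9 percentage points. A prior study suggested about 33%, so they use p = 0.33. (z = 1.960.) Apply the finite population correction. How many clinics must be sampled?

Unadjusted: n₀ = 1.960² × 0.33 × 0.67 / 0.049² ≈ 353.76, so n₀ = 354.
Finite population correction with N = 730: n = n₀ / (1 + (n₀−1)/N) = 354 / (1 + 353/730) = 354 / 1.4836 ≈ 238.61.
Rounding up, n = 239.

239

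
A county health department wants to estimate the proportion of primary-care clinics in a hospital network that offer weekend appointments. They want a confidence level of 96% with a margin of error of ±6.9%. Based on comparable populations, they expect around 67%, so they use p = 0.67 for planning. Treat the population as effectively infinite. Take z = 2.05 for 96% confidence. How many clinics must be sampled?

196

With p = 0.67, p(1−p) = 0.2211.
n = z²·p(1−p)/E² = 2.05² × 0.2211 / 0.069² = 4.2025 × 0.2211 / 0.004761 ≈ 195.16.
Rounding up gives n = 196.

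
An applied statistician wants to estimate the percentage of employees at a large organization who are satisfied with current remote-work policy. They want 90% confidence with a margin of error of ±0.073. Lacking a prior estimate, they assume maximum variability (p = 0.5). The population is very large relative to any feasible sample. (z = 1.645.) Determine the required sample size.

With p = 0.5, p(1−p) = 0.25.
n = z²·p(1−p)/E² = 1.645² × 0.2500 / 0.073² = 2.7060 × 0.2500 / 0.005329 ≈ 126.95.
Rounding up gives n = 127.

127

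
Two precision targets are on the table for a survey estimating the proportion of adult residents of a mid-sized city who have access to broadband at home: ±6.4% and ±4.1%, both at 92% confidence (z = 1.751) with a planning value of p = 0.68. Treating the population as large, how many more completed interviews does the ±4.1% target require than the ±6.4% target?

At ±6.4%: n = 1.751² × 0.2176 / 0.064² ≈ 162.88 → 163.
At ±4.1%: n = 1.751² × 0.2176 / 0.041² ≈ 396.88 → 397.
Additional respondents: 397 − 163 = 234.

234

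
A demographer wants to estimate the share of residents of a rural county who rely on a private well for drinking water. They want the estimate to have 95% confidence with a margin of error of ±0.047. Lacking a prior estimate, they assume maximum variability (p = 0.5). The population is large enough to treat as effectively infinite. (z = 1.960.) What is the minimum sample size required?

435

With p = 0.5, p(1−p) = 0.25.
n = z²·p(1−p)/E² = 1.960² × 0.2500 / 0.047² = 3.8416 × 0.2500 / 0.002209 ≈ 434.77.
Rounding up gives n = 435.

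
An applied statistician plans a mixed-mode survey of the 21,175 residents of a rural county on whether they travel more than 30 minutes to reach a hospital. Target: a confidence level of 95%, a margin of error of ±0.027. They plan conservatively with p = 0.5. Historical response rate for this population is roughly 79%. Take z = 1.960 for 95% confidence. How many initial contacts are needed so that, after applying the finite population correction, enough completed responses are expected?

1571

Completed interviews needed (unadjusted): n₀ = 1.960² × 0.2500 / 0.027² ≈ 1317.42 → 1318.
FPC for N = 21,175: n = 1318 / (1 + 1317/21175) = 1318 / 1.0622 ≈ 1240.83 → 1241.
At a 79% response rate, contacts needed = 1241 / 0.79 ≈ 1570.89 → 1571.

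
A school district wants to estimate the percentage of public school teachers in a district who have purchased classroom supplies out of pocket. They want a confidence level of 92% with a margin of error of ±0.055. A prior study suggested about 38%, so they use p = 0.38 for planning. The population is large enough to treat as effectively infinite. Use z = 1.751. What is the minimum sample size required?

239

With p = 0.38, p(1−p) = 0.2356.
n = z²·p(1−p)/E² = 1.751² × 0.2356 / 0.055² = 3.0660 × 0.2356 / 0.003025 ≈ 238.79.
Rounding up gives n = 239.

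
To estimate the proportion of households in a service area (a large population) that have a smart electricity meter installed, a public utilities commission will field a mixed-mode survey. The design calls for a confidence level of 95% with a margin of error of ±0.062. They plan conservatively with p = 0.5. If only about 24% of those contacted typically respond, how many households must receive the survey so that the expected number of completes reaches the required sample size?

For 95% confidence, z = 1.960.
Completed interviews needed: n₀ = 1.960² × 0.2500 / 0.062² ≈ 249.84 → 250.
At a 24% response rate, contacts needed = 250 / 0.24 ≈ 1041.67 → 1042.

1042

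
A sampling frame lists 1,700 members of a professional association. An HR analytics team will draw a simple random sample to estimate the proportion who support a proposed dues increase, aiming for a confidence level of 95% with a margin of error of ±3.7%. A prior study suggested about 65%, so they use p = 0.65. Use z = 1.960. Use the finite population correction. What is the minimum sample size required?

Unadjusted: n₀ = 1.960² × 0.65 × 0.35 / 0.037² ≈ 638.40, so n₀ = 639.
Finite population correction with N = 1,700: n = n₀ / (1 + (n₀−1)/N) = 639 / (1 + 638/1700) = 639 / 1.3753 ≈ 464.63.
Rounding up, n = 465.

465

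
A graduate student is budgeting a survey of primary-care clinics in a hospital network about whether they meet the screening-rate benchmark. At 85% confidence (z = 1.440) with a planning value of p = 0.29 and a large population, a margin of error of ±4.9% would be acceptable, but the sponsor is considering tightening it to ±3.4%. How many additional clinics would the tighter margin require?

At ±4.9%: n = 1.440² × 0.2059 / 0.049² ≈ 177.82 → 178.
At ±3.4%: n = 1.440² × 0.2059 / 0.034² ≈ 369.34 → 370.
Additional respondents: 370 − 178 = 192.

192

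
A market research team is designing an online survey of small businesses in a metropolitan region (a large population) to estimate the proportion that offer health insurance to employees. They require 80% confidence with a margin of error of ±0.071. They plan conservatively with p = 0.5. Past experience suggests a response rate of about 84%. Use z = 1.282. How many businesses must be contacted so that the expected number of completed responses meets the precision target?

Completed interviews needed: n₀ = 1.282² × 0.2500 / 0.071² ≈ 81.51 → 82.
At an 84% response rate, contacts needed = 82 / 0.84 ≈ 97.62 → 98.

98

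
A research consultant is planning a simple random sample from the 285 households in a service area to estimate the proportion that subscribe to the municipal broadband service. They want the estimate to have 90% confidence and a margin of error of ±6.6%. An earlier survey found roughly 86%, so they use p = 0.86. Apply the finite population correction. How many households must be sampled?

For 90% confidence, z = 1.64.
Unadjusted: n₀ = 1.64² × 0.86 × 0.14 / 0.066² ≈ 74.34, so n₀ = 75.
Finite population correction with N = 285: n = n₀ / (1 + (n₀−1)/N) = 75 / (1 + 74/285) = 75 / 1.2596 ≈ 59.54.
Rounding up, n = 60.

60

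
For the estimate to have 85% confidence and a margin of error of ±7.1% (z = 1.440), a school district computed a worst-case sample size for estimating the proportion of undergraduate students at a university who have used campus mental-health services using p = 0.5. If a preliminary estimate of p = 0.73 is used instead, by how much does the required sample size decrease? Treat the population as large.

Conservative (p = 0.5): n = 1.440² × 0.25 / 0.071² ≈ 102.84 → 103.
Using p = 0.73: p(1−p) = 0.1971, so n = 1.440² × 0.1971 / 0.071² ≈ 81.08 → 82.
Reduction: 103 − 82 = 21.

21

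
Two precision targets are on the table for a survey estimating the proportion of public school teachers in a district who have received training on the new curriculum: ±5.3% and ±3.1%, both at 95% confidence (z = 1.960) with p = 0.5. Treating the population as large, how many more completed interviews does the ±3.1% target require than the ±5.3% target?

658

At ±5.3%: n = 1.960² × 0.2500 / 0.053² ≈ 341.90 → 342.
At ±3.1%: n = 1.960² × 0.2500 / 0.031² ≈ 999.38 → 1000.
Additional respondents: 1000 − 342 = 658.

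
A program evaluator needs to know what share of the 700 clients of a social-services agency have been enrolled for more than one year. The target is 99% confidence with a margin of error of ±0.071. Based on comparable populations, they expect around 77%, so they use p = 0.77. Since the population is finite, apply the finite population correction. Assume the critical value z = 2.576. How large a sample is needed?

176

Unadjusted: n₀ = 2.576² × 0.77 × 0.23 / 0.071² ≈ 233.13, so n₀ = 234.
Finite population correction with N = 700: n = n₀ / (1 + (n₀−1)/N) = 234 / (1 + 233/700) = 234 / 1.3329 ≈ 175.56.
Rounding up, n = 176.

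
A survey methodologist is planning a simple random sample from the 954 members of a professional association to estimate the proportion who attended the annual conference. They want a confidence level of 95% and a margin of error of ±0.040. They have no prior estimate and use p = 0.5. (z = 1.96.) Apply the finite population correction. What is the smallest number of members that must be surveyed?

369

Unadjusted: n₀ = 1.96² × 0.50 × 0.50 / 0.040² ≈ 600.25, so n₀ = 601.
Finite population correction with N = 954: n = n₀ / (1 + (n₀−1)/N) = 601 / (1 + 600/954) = 601 / 1.6289 ≈ 368.95.
Rounding up, n = 369.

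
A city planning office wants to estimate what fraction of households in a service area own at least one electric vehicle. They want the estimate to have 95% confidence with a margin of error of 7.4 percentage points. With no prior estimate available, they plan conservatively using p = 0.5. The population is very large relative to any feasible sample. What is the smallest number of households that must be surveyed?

For 95% confidence, z = 1.96.
With p = 0.5, p(1−p) = 0.25.
n = z²·p(1−p)/E² = 1.96² × 0.2500 / 0.074² = 3.8416 × 0.2500 / 0.005476 ≈ 175.38.
Rounding up gives n = 176.

176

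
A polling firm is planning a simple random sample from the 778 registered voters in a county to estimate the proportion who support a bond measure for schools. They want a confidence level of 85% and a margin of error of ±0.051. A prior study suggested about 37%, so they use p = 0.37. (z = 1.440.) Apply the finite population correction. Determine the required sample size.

151

Unadjusted: n₀ = 1.440² × 0.37 × 0.63 / 0.051² ≈ 185.83, so n₀ = 186.
Finite population correction with N = 778: n = n₀ / (1 + (n₀−1)/N) = 186 / (1 + 185/778) = 186 / 1.2378 ≈ 150.27.
Rounding up, n = 151.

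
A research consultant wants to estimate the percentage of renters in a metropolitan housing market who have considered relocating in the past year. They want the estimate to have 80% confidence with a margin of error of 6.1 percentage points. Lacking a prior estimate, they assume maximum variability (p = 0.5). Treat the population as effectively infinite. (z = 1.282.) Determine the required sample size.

111

With p = 0.5, p(1−p) = 0.25.
n = z²·p(1−p)/E² = 1.282² × 0.2500 / 0.061² = 1.6435 × 0.2500 / 0.003721 ≈ 110.42.
Rounding up gives n = 111.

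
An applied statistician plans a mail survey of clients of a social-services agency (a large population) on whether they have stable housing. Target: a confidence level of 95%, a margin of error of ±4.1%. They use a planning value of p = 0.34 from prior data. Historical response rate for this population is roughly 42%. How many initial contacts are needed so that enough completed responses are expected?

For 95% confidence, z = 1.96.
Completed interviews needed: n₀ = 1.96² × 0.2244 / 0.041² ≈ 512.82 → 513.
At a 42% response rate, contacts needed = 513 / 0.42 ≈ 1221.43 → 1222.

1222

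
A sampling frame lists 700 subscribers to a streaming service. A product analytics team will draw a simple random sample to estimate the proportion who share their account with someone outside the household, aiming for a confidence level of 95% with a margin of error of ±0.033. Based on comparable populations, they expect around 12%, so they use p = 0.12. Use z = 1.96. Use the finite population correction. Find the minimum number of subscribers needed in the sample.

244

Unadjusted: n₀ = 1.96² × 0.12 × 0.88 / 0.033² ≈ 372.52, so n₀ = 373.
Finite population correction with N = 700: n = n₀ / (1 + (n₀−1)/N) = 373 / (1 + 372/700) = 373 / 1.5314 ≈ 243.56.
Rounding up, n = 244.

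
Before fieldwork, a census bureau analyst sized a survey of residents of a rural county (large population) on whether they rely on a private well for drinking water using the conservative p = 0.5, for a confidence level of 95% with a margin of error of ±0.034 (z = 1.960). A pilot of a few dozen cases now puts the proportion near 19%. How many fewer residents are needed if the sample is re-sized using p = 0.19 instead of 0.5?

319

Conservative (p = 0.5): n = 1.960² × 0.25 / 0.034² ≈ 830.80 → 831.
Using p = 0.19: p(1−p) = 0.1539, so n = 1.960² × 0.1539 / 0.034² ≈ 511.44 → 512.
Reduction: 831 − 512 = 319.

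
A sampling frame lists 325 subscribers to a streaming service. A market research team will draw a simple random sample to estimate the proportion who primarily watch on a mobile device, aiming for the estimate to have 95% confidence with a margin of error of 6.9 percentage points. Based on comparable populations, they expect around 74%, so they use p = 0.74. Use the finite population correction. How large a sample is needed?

106

For 95% confidence, z = 1.960.
Unadjusted: n₀ = 1.960² × 0.74 × 0.26 / 0.069² ≈ 155.25, so n₀ = 156.
Finite population correction with N = 325: n = n₀ / (1 + (n₀−1)/N) = 156 / (1 + 155/325) = 156 / 1.4769 ≈ 105.62.
Rounding up, n = 106.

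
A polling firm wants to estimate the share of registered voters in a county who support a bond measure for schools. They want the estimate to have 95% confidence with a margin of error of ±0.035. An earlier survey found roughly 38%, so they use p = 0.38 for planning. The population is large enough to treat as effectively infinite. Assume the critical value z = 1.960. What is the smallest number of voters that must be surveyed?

With p = 0.38, p(1−p) = 0.2356.
n = z²·p(1−p)/E² = 1.960² × 0.2356 / 0.035² = 3.8416 × 0.2356 / 0.001225 ≈ 738.84.
Rounding up gives n = 739.

739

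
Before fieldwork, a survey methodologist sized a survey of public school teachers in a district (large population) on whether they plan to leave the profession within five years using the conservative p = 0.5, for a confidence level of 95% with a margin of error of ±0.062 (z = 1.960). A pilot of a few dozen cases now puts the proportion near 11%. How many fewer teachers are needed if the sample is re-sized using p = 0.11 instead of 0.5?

Conservative (p = 0.5): n = 1.960² × 0.25 / 0.062² ≈ 249.84 → 250.
Using p = 0.11: p(1−p) = 0.0979, so n = 1.960² × 0.0979 / 0.062² ≈ 97.84 → 98.
Reduction: 250 − 98 = 152.

152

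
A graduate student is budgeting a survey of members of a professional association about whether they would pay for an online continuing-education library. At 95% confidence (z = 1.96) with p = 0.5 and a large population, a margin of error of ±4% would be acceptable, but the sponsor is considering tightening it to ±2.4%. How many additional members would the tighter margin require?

At ±4%: n = 1.96² × 0.2500 / 0.040² ≈ 600.25 → 601.
At ±2.4%: n = 1.96² × 0.2500 / 0.024² ≈ 1667.36 → 1668.
Additional respondents: 1668 − 601 = 1067.

1067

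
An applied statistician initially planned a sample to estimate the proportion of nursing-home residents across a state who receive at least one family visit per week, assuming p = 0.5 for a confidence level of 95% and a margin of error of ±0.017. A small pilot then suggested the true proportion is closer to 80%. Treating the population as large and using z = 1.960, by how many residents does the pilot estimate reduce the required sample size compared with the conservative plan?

1197

Conservative (p = 0.5): n = 1.960² × 0.25 / 0.017² ≈ 3323.18 → 3324.
Using p = 0.80: p(1−p) = 0.1600, so n = 1.960² × 0.1600 / 0.017² ≈ 2126.84 → 2127.
Reduction: 3324 − 2127 = 1197.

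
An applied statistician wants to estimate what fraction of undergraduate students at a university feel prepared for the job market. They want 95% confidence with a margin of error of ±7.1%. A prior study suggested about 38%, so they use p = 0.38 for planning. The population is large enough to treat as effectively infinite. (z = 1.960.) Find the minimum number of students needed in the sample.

With p = 0.38, p(1−p) = 0.2356.
n = z²·p(1−p)/E² = 1.960² × 0.2356 / 0.071² = 3.8416 × 0.2356 / 0.005041 ≈ 179.54.
Rounding up gives n = 180.

180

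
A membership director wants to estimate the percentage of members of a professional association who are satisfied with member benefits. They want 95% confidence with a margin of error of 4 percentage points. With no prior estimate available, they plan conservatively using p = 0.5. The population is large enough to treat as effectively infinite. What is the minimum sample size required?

For 95% confidence, z = 1.960.
With p = 0.5, p(1−p) = 0.25.
n = z²·p(1−p)/E² = 1.960² × 0.2500 / 0.040² = 3.8416 × 0.2500 / 0.001600 ≈ 600.25.
Rounding up gives n = 601.

601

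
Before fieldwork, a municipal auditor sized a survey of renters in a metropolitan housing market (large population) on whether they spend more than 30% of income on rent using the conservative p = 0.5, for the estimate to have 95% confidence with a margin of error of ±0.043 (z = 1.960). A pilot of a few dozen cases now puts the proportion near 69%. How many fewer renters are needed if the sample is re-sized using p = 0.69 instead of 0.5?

75

Conservative (p = 0.5): n = 1.960² × 0.25 / 0.043² ≈ 519.42 → 520.
Using p = 0.69: p(1−p) = 0.2139, so n = 1.960² × 0.2139 / 0.043² ≈ 444.41 → 445.
Reduction: 520 − 445 = 75.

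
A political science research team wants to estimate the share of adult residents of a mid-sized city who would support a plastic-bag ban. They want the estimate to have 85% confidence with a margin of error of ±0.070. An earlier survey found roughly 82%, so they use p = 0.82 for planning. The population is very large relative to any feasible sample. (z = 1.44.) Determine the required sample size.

With p = 0.82, p(1−p) = 0.1476.
n = z²·p(1−p)/E² = 1.44² × 0.1476 / 0.070² = 2.0736 × 0.1476 / 0.004900 ≈ 62.46.
Rounding up gives n = 63.

63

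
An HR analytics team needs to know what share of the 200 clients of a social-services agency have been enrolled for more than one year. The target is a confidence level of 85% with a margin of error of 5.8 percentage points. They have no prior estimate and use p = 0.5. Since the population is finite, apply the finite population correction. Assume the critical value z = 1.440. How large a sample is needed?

88

Unadjusted: n₀ = 1.440² × 0.50 × 0.50 / 0.058² ≈ 154.10, so n₀ = 155.
Finite population correction with N = 200: n = n₀ / (1 + (n₀−1)/N) = 155 / (1 + 154/200) = 155 / 1.7700 ≈ 87.57.
Rounding up, n = 88.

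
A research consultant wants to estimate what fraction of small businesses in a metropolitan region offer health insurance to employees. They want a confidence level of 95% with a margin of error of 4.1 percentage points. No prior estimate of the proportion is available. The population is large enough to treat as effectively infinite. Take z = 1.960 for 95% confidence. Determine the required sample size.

With no prior estimate, use p = 0.5, giving p(1−p) = 0.25.
n = z²·p(1−p)/E² = 1.960² × 0.2500 / 0.041² = 3.8416 × 0.2500 / 0.001681 ≈ 571.33.
Rounding up gives n = 572.

572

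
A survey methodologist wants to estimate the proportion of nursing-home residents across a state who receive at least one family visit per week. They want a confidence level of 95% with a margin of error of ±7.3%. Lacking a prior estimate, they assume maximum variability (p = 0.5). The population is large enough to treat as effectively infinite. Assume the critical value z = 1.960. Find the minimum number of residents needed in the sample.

With p = 0.5, p(1−p) = 0.25.
n = z²·p(1−p)/E² = 1.960² × 0.2500 / 0.073² = 3.8416 × 0.2500 / 0.005329 ≈ 180.22.
Rounding up gives n = 181.

181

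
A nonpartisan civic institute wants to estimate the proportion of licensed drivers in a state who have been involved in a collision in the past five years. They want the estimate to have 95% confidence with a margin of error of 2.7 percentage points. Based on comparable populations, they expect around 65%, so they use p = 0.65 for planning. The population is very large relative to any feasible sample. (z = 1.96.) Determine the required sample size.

1199

With p = 0.65, p(1−p) = 0.2275.
n = z²·p(1−p)/E² = 1.96² × 0.2275 / 0.027² = 3.8416 × 0.2275 / 0.000729 ≈ 1198.85.
Rounding up gives n = 1199.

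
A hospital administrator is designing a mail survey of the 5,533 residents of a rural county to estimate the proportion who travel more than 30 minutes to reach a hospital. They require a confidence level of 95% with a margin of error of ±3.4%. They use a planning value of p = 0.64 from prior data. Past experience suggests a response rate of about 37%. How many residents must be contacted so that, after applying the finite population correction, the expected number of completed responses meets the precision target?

1819

For 95% confidence, z = 1.960.
Completed interviews needed (unadjusted): n₀ = 1.960² × 0.2304 / 0.034² ≈ 765.66 → 766.
FPC for N = 5,533: n = 766 / (1 + 765/5533) = 766 / 1.1383 ≈ 672.96 → 673.
At a 37% response rate, contacts needed = 673 / 0.37 ≈ 1818.92 → 1819.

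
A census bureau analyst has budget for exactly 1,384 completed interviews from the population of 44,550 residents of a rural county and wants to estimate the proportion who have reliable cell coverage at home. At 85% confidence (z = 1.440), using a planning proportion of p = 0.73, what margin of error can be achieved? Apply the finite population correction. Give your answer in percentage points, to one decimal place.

1.7

Finite-population factor: (N−n)/(N−1) = (44550−1384)/(44550−1) = 0.9690.
SE(p̂) = √[p(1−p)/n · (N−n)/(N−1)] = √[0.1971/1384 × 0.9690] = 0.01175.
E = z × SE = 1.440 × 0.01175 = 0.01692 ≈ 1.7 percentage points.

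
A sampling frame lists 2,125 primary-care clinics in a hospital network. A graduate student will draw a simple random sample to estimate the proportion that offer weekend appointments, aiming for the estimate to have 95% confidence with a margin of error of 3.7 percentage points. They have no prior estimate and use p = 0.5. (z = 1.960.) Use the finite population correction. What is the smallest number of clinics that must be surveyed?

Unadjusted: n₀ = 1.960² × 0.50 × 0.50 / 0.037² ≈ 701.53, so n₀ = 702.
Finite population correction with N = 2,125: n = n₀ / (1 + (n₀−1)/N) = 702 / (1 + 701/2125) = 702 / 1.3299 ≈ 527.87.
Rounding up, n = 528.

528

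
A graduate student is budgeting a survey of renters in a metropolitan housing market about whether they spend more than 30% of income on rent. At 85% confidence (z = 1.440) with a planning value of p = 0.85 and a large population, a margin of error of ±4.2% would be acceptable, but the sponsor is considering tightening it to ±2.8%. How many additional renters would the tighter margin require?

At ±4.2%: n = 1.440² × 0.1275 / 0.042² ≈ 149.88 → 150.
At ±2.8%: n = 1.440² × 0.1275 / 0.028² ≈ 337.22 → 338.
Additional respondents: 338 − 150 = 188.

188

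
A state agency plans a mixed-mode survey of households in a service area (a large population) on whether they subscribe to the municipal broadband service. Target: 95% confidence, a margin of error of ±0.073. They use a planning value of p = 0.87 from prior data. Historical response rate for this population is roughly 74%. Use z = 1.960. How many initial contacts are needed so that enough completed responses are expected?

111

Completed interviews needed: n₀ = 1.960² × 0.1131 / 0.073² ≈ 81.53 → 82.
At a 74% response rate, contacts needed = 82 / 0.74 ≈ 110.81 → 111.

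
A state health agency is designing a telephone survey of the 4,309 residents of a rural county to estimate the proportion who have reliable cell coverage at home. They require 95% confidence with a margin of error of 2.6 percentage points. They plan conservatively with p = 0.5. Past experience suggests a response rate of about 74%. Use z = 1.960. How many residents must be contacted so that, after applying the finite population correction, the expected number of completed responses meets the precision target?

1445

Completed interviews needed (unadjusted): n₀ = 1.960² × 0.2500 / 0.026² ≈ 1420.71 → 1421.
FPC for N = 4,309: n = 1421 / (1 + 1420/4309) = 1421 / 1.3295 ≈ 1068.79 → 1069.
At a 74% response rate, contacts needed = 1069 / 0.74 ≈ 1444.59 → 1445.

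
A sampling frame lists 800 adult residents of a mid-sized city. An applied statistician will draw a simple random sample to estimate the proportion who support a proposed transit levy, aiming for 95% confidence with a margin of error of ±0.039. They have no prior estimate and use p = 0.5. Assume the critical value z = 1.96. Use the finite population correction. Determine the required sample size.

Unadjusted: n₀ = 1.96² × 0.50 × 0.50 / 0.039² ≈ 631.43, so n₀ = 632.
Finite population correction with N = 800: n = n₀ / (1 + (n₀−1)/N) = 632 / (1 + 631/800) = 632 / 1.7887 ≈ 353.32.
Rounding up, n = 354.

354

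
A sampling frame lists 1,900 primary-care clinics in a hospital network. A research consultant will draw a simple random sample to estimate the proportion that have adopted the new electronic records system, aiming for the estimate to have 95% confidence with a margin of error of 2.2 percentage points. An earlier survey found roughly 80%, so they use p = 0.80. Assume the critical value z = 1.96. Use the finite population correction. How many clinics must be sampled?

762

Unadjusted: n₀ = 1.96² × 0.80 × 0.20 / 0.022² ≈ 1269.95, so n₀ = 1270.
Finite population correction with N = 1,900: n = n₀ / (1 + (n₀−1)/N) = 1270 / (1 + 1269/1900) = 1270 / 1.6679 ≈ 761.44.
Rounding up, n = 762.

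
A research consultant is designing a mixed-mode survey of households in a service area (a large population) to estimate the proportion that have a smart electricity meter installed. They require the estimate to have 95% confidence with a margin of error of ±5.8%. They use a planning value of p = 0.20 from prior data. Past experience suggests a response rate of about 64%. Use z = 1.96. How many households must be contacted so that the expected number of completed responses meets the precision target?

Completed interviews needed: n₀ = 1.96² × 0.1600 / 0.058² ≈ 182.72 → 183.
At a 64% response rate, contacts needed = 183 / 0.64 ≈ 285.94 → 286.

286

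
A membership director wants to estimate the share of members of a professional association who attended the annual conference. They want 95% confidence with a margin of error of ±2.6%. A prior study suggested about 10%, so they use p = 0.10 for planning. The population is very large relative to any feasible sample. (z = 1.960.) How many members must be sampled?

512

With p = 0.10, p(1−p) = 0.0900.
n = z²·p(1−p)/E² = 1.960² × 0.0900 / 0.026² = 3.8416 × 0.0900 / 0.000676 ≈ 511.46.
Rounding up gives n = 512.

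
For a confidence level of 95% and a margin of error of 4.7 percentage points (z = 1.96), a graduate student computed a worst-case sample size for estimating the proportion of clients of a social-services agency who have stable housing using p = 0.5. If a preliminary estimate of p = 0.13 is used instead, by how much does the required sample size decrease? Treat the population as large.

238

Conservative (p = 0.5): n = 1.96² × 0.25 / 0.047² ≈ 434.77 → 435.
Using p = 0.13: p(1−p) = 0.1131, so n = 1.96² × 0.1131 / 0.047² ≈ 196.69 → 197.
Reduction: 435 − 197 = 238.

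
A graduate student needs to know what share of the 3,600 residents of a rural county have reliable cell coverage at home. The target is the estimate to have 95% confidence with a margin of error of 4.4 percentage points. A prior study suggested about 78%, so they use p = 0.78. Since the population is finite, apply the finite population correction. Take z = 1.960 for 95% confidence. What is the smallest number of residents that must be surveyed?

312

Unadjusted: n₀ = 1.960² × 0.78 × 0.22 / 0.044² ≈ 340.51, so n₀ = 341.
Finite population correction with N = 3,600: n = n₀ / (1 + (n₀−1)/N) = 341 / (1 + 340/3600) = 341 / 1.0944 ≈ 311.57.
Rounding up, n = 312.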